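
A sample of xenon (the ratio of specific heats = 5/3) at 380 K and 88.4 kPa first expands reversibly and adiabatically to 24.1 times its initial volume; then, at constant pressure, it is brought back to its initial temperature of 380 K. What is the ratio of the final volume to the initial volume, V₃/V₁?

V₃/V₁ ≈ 201

Adiabatic step: V₂/V₁ = 24.1; T₂ = T₁·(1/24.1)^(2/3) = 45.54 K.
Isobaric step: V₃/V₂ = T₃/T₂ = 380/45.54.
V₃/V₁ = (V₂/V₁)(V₃/V₂) = 24.1 × (380/45.54) = 201.1.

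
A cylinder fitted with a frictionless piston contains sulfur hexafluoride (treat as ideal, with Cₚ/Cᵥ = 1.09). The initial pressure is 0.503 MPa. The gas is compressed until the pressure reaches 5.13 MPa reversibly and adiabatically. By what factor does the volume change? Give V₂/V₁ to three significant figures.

V₂/V₁ ≈ 0.119

From PV^γ = const, V₂/V₁ = (P₁/P₂)^(1/γ).
V₂/V₁ = (0.503/5.13)^(0.917) = 0.1188.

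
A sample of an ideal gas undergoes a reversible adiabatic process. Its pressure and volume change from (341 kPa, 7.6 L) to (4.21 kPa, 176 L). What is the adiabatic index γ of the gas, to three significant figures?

PV^γ = const ⇒ γ = ln(P₂/P₁) / ln(V₁/V₂).
γ = ln(4.21/341) / ln(7.6/176) = 1.398.

γ ≈ 1.40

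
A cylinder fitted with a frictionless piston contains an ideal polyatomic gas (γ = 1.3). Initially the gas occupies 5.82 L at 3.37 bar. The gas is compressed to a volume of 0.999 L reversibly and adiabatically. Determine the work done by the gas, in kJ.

P₂ = P₁(V₁/V₂)^γ = 3.37×(5.82/0.999)^(1.3) = 33.31 bar.
For a reversible adiabat, W_by_gas = (P₁V₁ − P₂V₂)/(γ−1).
W_by = (337000×0.00582 − 3.331×10^6×0.000999) / (0.3) = -4555 J.

W ≈ -4.55 kJ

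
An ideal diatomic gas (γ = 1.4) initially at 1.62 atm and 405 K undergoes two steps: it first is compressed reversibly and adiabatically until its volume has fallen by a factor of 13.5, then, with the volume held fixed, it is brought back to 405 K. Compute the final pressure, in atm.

P₃ ≈ 21.9 atm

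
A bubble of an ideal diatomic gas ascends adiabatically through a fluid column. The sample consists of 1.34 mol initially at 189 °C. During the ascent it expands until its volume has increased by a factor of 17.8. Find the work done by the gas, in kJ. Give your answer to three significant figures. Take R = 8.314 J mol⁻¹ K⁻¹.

W ≈ 8.80 kJ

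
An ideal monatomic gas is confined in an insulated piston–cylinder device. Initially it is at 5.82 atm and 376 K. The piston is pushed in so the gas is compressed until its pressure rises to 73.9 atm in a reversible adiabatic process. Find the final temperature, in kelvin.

T₂ ≈ 1040 K

Along an adiabat T P^((1−γ)/γ) is constant, so T₂ = T₁ (P₂/P₁)^((γ−1)/γ).
For a monatomic ideal gas γ = 5/3, so (γ−1)/γ = 2/5.
T₂ = 376 × (73.9/5.82)^(2/5) = 1039 K.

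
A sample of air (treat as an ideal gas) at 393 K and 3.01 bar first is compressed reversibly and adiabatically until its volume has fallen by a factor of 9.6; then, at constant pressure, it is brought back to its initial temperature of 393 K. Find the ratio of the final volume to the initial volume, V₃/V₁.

V₃/V₁ ≈ 0.0422

For a diatomic ideal gas γ = 7/5.
Adiabatic step: V₂/V₁ = 0.1042; T₂ = T₁·9.6^(2/5) = 971.2 K.
Isobaric step: V₃/V₂ = T₃/T₂ = 393/971.2.
V₃/V₁ = (V₂/V₁)(V₃/V₂) = 0.1042 × (393/971.2) = 0.04215.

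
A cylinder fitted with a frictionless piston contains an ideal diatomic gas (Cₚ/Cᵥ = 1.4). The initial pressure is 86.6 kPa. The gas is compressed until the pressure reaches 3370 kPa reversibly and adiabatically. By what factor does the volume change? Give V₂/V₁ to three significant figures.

V₂/V₁ ≈ 0.0731

From PV^γ = const, V₂/V₁ = (P₁/P₂)^(1/γ).
V₂/V₁ = (86.6/3370)^(0.714) = 0.07315.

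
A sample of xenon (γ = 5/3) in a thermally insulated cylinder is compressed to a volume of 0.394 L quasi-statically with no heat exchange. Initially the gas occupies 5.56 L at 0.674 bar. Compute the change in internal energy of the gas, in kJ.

ΔU ≈ 2.72 kJ

P₂ = P₁(V₁/V₂)^γ = 0.674×(5.56/0.394)^(5/3) = 55.54 bar.
For a reversible adiabat, W_by_gas = (P₁V₁ − P₂V₂)/(γ−1).
W_by = (67400×0.00556 − 5.554×10^6×0.000394) / (2/3) = -2720 J.
Q = 0 ⇒ ΔU = −W_by = 2720 J.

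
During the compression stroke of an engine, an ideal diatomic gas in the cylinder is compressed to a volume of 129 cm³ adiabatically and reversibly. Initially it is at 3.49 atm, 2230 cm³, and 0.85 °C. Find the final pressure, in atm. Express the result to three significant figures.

Adiabatic: P₁V₁^γ = P₂V₂^γ ⇒ P₂ = P₁ (V₁/V₂)^γ.
γ = 7/5 for a diatomic ideal gas.
P₂ = 3.49 × (2230/129)^(7/5) = 188.6 atm.

P₂ ≈ 189 atm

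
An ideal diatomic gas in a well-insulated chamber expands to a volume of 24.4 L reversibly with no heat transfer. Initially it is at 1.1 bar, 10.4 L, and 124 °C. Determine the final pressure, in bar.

Since PV^γ is constant along a reversible adiabat, P₂ = P₁ (V₁/V₂)^γ.
γ = 7/5 for a diatomic ideal gas.
P₂ = 1.1 × (10.4/24.4)^(7/5) = 0.3333 bar.

P₂ ≈ 0.333 bar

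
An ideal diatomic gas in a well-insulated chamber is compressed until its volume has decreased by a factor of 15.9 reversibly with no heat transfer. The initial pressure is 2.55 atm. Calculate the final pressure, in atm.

P₂ ≈ 123 atm

Since PV^γ is constant along a reversible adiabat, P₂ = P₁ (V₁/V₂)^γ.
For a diatomic ideal gas γ = 7/5.
P₂ = 2.55 × 15.9^(7/5) = 122.6 atm.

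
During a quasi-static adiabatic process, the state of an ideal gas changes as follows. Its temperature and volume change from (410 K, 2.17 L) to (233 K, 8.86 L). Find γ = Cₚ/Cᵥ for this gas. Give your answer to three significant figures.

γ ≈ 1.40

TV^(γ−1) = const ⇒ γ − 1 = ln(T₂/T₁) / ln(V₁/V₂).
γ = 1 + ln(233/410) / ln(2.17/8.86) = 1.402.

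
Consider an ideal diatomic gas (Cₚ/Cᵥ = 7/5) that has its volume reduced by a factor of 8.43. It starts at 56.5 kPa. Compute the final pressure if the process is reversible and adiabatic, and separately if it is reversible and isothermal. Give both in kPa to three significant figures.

adiabatic: 1120 kPa; isothermal: 476 kPa

Isothermal: P₂ = P₁(V₁/V₂) = 56.5×8.43 = 476.3 kPa.
Adiabatic: P₂ = P₁(V₁/V₂)^γ = 56.5×8.43^(7/5) = 1117 kPa.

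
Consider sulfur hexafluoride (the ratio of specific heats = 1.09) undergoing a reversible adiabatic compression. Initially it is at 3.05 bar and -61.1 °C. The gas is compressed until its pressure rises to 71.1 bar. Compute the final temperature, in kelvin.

T₂ ≈ 275 K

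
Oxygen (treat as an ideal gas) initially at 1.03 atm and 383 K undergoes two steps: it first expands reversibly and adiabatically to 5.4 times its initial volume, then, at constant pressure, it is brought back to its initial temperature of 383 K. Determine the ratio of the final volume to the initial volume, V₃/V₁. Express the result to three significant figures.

V₃/V₁ ≈ 10.6

For a diatomic ideal gas γ = 7/5.
Adiabatic step: V₂/V₁ = 5.4; T₂ = T₁·(1/5.4)^(2/5) = 195.1 K.
Isobaric step: V₃/V₂ = T₃/T₂ = 383/195.1.
V₃/V₁ = (V₂/V₁)(V₃/V₂) = 5.4 × (383/195.1) = 10.6.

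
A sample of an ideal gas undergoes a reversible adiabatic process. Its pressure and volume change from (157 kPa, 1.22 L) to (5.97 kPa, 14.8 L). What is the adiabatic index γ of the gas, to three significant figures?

PV^γ = const ⇒ γ = ln(P₂/P₁) / ln(V₁/V₂).
γ = ln(5.97/157) / ln(1.22/14.8) = 1.31.

γ ≈ 1.31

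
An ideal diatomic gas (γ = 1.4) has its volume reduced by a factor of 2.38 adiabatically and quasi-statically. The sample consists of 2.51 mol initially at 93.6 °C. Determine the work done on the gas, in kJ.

W ≈ 7.93 kJ

For a reversible adiabat TV^(γ−1) is constant, so T₂ = T₁ (V₁/V₂)^(γ−1).
T₁ = 93.6 °C = 366.8 K.
T₂ = 366.8 × 2.38^(0.4) = 518.8 K.
Q = 0, so ΔU = W_on_gas = nCᵥΔT with Cᵥ = R/(γ−1) = 20.79 J/(mol·K).
ΔU = 2.51 × 20.79 × (518.8 − 366.8) = 7933 J.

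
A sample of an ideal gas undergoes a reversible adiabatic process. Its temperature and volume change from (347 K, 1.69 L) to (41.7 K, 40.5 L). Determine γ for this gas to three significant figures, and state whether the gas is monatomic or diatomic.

γ ≈ 1.67; monatomic

TV^(γ−1) = const ⇒ γ − 1 = ln(T₂/T₁) / ln(V₁/V₂).
γ = 1 + ln(41.7/347) / ln(1.69/40.5) = 1.667.
γ ≈ 1.67 is close to 5/3, so the gas is monatomic.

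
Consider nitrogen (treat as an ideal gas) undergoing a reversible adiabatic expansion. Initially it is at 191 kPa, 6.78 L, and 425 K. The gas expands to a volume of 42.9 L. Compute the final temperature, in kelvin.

Adiabatic: T₁V₁^(γ−1) = T₂V₂^(γ−1) ⇒ T₂ = T₁ (V₁/V₂)^(γ−1).
γ = 7/5 for a diatomic ideal gas.
T₂ = 425 × (6.78/42.9)^(2/5) = 203.2 K.

T₂ ≈ 203 K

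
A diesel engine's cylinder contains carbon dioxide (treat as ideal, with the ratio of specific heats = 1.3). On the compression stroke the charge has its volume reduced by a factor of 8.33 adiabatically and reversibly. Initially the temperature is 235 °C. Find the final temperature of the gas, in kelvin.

T₂ ≈ 960 K

Adiabatic: T₁V₁^(γ−1) = T₂V₂^(γ−1) ⇒ T₂ = T₁ (V₁/V₂)^(γ−1).
T₁ = 235 °C = 508.1 K.
T₂ = 508.1 × 8.33^(0.3) = 959.8 K.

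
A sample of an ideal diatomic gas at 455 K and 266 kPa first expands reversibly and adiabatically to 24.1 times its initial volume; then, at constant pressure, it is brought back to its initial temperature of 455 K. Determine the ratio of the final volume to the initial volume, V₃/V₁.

V₃/V₁ ≈ 86.1

For a diatomic ideal gas γ = 7/5.
Adiabatic step: V₂/V₁ = 24.1; T₂ = T₁·(1/24.1)^(2/5) = 127.4 K.
Isobaric step: V₃/V₂ = T₃/T₂ = 455/127.4.
V₃/V₁ = (V₂/V₁)(V₃/V₂) = 24.1 × (455/127.4) = 86.06.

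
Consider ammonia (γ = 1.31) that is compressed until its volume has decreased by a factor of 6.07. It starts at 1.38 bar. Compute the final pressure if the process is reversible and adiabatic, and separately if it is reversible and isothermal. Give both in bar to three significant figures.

Isothermal: P₂ = P₁(V₁/V₂) = 1.38×6.07 = 8.377 bar.
Adiabatic: P₂ = P₁(V₁/V₂)^γ = 1.38×6.07^(1.31) = 14.65 bar.

adiabatic: 14.7 bar; isothermal: 8.38 bar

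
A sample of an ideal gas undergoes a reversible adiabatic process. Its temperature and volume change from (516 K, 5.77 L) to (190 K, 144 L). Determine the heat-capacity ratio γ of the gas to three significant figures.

TV^(γ−1) = const ⇒ γ − 1 = ln(T₂/T₁) / ln(V₁/V₂).
γ = 1 + ln(190/516) / ln(5.77/144) = 1.311.

γ ≈ 1.31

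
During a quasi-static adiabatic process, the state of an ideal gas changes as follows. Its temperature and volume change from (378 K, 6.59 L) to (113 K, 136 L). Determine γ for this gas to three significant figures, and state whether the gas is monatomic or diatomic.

γ ≈ 1.40; diatomic

TV^(γ−1) = const ⇒ γ − 1 = ln(T₂/T₁) / ln(V₁/V₂).
γ = 1 + ln(113/378) / ln(6.59/136) = 1.399.
γ ≈ 1.40 is close to 7/5, so the gas is diatomic.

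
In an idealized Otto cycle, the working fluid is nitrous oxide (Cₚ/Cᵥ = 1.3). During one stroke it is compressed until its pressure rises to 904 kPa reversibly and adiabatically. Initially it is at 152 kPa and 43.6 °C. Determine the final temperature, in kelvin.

Adiabatic: T₂/T₁ = (P₂/P₁)^((γ−1)/γ).
T₁ = 43.6 °C = 316.8 K.
T₂ = 316.8 × (904/152)^(0.231) = 478 K.

T₂ ≈ 478 K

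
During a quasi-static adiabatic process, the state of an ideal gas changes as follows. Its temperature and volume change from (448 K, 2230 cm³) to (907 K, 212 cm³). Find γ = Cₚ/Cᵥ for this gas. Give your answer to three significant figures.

γ ≈ 1.30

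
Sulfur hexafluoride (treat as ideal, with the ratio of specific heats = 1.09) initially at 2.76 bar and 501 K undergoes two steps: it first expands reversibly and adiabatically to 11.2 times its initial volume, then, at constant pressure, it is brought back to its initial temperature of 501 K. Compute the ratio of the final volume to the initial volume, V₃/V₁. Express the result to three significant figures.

V₃/V₁ ≈ 13.9

Adiabatic step: V₂/V₁ = 11.2; T₂ = T₁·(1/11.2)^(0.09) = 403.1 K.
Isobaric step: V₃/V₂ = T₃/T₂ = 501/403.1.
V₃/V₁ = (V₂/V₁)(V₃/V₂) = 11.2 × (501/403.1) = 13.92.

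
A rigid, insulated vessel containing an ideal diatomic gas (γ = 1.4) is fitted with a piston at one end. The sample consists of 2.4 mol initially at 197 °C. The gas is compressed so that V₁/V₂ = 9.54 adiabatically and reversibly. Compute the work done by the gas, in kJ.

Adiabatic: T₁V₁^(γ−1) = T₂V₂^(γ−1) ⇒ T₂ = T₁ (V₁/V₂)^(γ−1).
T₁ = 197 °C = 470.1 K.
T₂ = 470.1 × 9.54^(0.4) = 1159 K.
Q = 0, so ΔU = W_on_gas = nCᵥΔT with Cᵥ = R/(γ−1) = 20.79 J/(mol·K).
ΔU = 2.4 × 20.79 × (1159 − 470.1) = 34360 J.
Work done by the gas = −ΔU = -34360 J.

W ≈ -34.4 kJ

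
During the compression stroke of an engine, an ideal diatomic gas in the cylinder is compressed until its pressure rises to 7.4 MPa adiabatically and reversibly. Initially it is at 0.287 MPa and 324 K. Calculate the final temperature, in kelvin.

T₂ ≈ 820 K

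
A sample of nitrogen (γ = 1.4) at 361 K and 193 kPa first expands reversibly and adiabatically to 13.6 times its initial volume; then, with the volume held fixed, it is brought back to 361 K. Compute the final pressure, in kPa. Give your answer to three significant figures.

Adiabatic step (PV^γ = const): P₂ = 193×(1/13.6)^(1.4) = 4.996 kPa; T₂ = 361×(1/13.6)^(0.4) = 127.1 K.
Isochoric: P₃ = P₂(T₃/T₂) = 4.996 × (361/127.1) = 14.19 kPa.

P₃ ≈ 14.2 kPa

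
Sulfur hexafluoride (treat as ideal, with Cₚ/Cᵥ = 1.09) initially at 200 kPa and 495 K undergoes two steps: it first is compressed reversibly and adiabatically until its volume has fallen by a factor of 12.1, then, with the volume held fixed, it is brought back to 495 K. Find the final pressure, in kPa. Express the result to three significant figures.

P₃ ≈ 2420 kPa

Adiabatic step (PV^γ = const): P₂ = 200×12.1^(1.09) = 3029 kPa; T₂ = 495×12.1^(0.09) = 619.5 K.
Isochoric: P₃ = P₂(T₃/T₂) = 3029 × (495/619.5) = 2420 kPa.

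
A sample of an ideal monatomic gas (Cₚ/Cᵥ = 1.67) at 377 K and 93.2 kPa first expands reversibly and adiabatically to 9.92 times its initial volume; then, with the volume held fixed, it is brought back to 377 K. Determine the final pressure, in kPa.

Adiabatic step (PV^γ = const): P₂ = 93.2×(1/9.92)^(1.67) = 2.019 kPa; T₂ = 377×(1/9.92)^(0.67) = 81.04 K.
Isochoric: P₃ = P₂(T₃/T₂) = 2.019 × (377/81.04) = 9.395 kPa.

P₃ ≈ 9.40 kPa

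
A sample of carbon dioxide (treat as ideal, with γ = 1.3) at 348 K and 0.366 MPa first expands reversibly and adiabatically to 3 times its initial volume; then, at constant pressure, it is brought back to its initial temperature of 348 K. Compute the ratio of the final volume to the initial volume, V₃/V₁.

Adiabatic step: V₂/V₁ = 3; T₂ = T₁·(1/3)^(0.3) = 250.3 K.
Isobaric step: V₃/V₂ = T₃/T₂ = 348/250.3.
V₃/V₁ = (V₂/V₁)(V₃/V₂) = 3 × (348/250.3) = 4.171.

V₃/V₁ ≈ 4.17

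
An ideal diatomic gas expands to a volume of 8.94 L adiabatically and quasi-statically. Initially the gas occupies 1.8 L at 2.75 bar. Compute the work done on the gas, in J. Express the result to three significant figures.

W ≈ -586 J

γ = 7/5 for a diatomic ideal gas.
P₂ = P₁(V₁/V₂)^γ = 2.75×(1.8/8.94)^(7/5) = 0.2916 bar.
For a reversible adiabat, W_by_gas = (P₁V₁ − P₂V₂)/(γ−1).
W_by = (275000×0.0018 − 29160×0.00894) / (2/5) = 585.7 J.
W_on_gas = −W_by = -585.7 J.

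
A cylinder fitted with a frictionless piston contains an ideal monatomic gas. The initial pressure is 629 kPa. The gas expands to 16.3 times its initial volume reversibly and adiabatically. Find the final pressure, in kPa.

Since PV^γ is constant along a reversible adiabat, P₂ = P₁ (V₁/V₂)^γ.
For a monatomic ideal gas γ = 5/3.
P₂ = 629 × (1/16.3)^(5/3) = 6.003 kPa.

P₂ ≈ 6.00 kPa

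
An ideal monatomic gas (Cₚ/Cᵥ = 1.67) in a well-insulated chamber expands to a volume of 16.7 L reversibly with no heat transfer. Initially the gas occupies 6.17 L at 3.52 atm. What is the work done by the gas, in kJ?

W ≈ 1.60 kJ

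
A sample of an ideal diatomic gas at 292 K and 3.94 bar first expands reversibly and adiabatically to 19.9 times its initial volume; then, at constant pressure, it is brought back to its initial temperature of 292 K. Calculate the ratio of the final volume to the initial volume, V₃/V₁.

V₃/V₁ ≈ 65.8

For a diatomic ideal gas γ = 7/5.
Adiabatic step: V₂/V₁ = 19.9; T₂ = T₁·(1/19.9)^(2/5) = 88.28 K.
Isobaric step: V₃/V₂ = T₃/T₂ = 292/88.28.
V₃/V₁ = (V₂/V₁)(V₃/V₂) = 19.9 × (292/88.28) = 65.83.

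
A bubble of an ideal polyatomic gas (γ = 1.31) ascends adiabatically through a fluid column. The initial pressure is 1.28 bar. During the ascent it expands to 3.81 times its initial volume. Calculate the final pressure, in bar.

P₂ ≈ 0.222 bar

Adiabatic: P₁V₁^γ = P₂V₂^γ ⇒ P₂ = P₁ (V₁/V₂)^γ.
P₂ = 1.28 × (1/3.81)^(1.31) = 0.2219 bar.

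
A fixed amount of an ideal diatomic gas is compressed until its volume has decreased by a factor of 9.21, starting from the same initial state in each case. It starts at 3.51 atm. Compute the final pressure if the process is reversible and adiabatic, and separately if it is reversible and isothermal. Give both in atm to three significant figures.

adiabatic: 78.6 atm; isothermal: 32.3 atm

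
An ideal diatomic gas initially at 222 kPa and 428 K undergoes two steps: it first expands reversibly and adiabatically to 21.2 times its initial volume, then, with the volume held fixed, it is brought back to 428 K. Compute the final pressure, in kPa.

For a diatomic ideal gas γ = 7/5.
Adiabatic step (PV^γ = const): P₂ = 222×(1/21.2)^(7/5) = 3.087 kPa; T₂ = 428×(1/21.2)^(2/5) = 126.2 K.
Isochoric: P₃ = P₂(T₃/T₂) = 3.087 × (428/126.2) = 10.47 kPa.

P₃ ≈ 10.5 kPa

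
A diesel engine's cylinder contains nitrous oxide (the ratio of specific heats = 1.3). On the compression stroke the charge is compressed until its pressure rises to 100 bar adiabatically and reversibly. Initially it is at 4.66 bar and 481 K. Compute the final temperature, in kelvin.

Adiabatic: T₂/T₁ = (P₂/P₁)^((γ−1)/γ).
T₂ = 481 × (100/4.66)^(0.231) = 976 K.

T₂ ≈ 976 K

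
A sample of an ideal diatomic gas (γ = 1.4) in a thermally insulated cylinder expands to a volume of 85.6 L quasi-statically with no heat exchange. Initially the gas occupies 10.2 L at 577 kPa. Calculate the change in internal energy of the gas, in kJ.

P₂ = P₁(V₁/V₂)^γ = 577×(10.2/85.6)^(1.4) = 29.36 kPa.
For a reversible adiabat, W_by_gas = (P₁V₁ − P₂V₂)/(γ−1).
W_by = (577000×0.0102 − 29360×0.0856) / (0.4) = 8431 J.
Q = 0 ⇒ ΔU = −W_by = -8431 J.

ΔU ≈ -8.43 kJ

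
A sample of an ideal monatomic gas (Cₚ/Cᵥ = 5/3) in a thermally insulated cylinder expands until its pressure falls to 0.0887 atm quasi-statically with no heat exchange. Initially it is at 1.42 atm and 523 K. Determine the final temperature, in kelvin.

T₂ ≈ 172 K

Adiabatic: T₂/T₁ = (P₂/P₁)^((γ−1)/γ).
T₂ = 523 × (0.0887/1.42)^(2/5) = 172.5 K.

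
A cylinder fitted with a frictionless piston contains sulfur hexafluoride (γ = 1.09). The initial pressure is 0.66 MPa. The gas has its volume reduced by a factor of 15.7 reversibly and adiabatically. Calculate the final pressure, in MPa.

P₂ ≈ 13.3 MPa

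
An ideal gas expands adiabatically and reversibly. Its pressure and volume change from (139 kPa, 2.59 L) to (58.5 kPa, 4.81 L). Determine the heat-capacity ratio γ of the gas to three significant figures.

γ ≈ 1.40

PV^γ = const ⇒ γ = ln(P₂/P₁) / ln(V₁/V₂).
γ = ln(58.5/139) / ln(2.59/4.81) = 1.398.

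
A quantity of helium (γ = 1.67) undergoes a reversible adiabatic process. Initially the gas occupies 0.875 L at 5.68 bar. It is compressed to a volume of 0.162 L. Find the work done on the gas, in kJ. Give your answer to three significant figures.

P₂ = P₁(V₁/V₂)^γ = 5.68×(0.875/0.162)^(1.67) = 94.98 bar.
For a reversible adiabat, W_by_gas = (P₁V₁ − P₂V₂)/(γ−1).
W_by = (568000×0.000875 − 9.498×10^6×0.000162) / (0.67) = -1555 J.
W_on_gas = −W_by = 1555 J.

W ≈ 1.55 kJ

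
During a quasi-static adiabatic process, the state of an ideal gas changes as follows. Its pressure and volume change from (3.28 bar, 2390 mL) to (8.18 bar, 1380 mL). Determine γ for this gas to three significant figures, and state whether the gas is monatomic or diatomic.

γ ≈ 1.66; monatomic

PV^γ = const ⇒ γ = ln(P₂/P₁) / ln(V₁/V₂).
γ = ln(8.18/3.28) / ln(2390/1380) = 1.664.
γ ≈ 1.66 is close to 5/3, so the gas is monatomic.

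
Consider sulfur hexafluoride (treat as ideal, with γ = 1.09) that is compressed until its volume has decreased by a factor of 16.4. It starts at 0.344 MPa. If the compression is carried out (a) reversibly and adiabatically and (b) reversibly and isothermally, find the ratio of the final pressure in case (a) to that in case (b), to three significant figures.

Isothermal: P_b = P₁(V₁/V₂) = 0.344×16.4.
Adiabatic: P_a = P₁(V₁/V₂)^γ = 0.344×16.4^(1.09).
P_a/P_b = (V₁/V₂)^(γ−1) = 16.4^(0.09) = 1.286.

P_adiabatic / P_isothermal ≈ 1.29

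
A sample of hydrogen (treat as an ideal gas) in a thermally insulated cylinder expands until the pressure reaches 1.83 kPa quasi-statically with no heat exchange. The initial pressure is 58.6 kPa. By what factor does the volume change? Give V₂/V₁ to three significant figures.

V₂/V₁ ≈ 11.9

From PV^γ = const, V₂/V₁ = (P₁/P₂)^(1/γ).
For a diatomic ideal gas γ = 7/5.
V₂/V₁ = (58.6/1.83)^(5/7) = 11.89.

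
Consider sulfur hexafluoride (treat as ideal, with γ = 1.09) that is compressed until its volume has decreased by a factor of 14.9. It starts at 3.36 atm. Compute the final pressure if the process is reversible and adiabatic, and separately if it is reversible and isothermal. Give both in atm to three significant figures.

adiabatic: 63.8 atm; isothermal: 50.1 atm

Isothermal: P₂ = P₁(V₁/V₂) = 3.36×14.9 = 50.06 atm.
Adiabatic: P₂ = P₁(V₁/V₂)^γ = 3.36×14.9^(1.09) = 63.84 atm.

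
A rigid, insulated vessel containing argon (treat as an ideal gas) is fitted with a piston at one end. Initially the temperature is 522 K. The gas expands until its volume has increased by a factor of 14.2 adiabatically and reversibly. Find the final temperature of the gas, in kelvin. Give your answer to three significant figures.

T₂ ≈ 89.0 K

Adiabatic: T₁V₁^(γ−1) = T₂V₂^(γ−1) ⇒ T₂ = T₁ (V₁/V₂)^(γ−1).
For a monatomic ideal gas γ = 5/3, so γ−1 = 2/3.
T₂ = 522 × (1/14.2)^(2/3) = 89.02 K.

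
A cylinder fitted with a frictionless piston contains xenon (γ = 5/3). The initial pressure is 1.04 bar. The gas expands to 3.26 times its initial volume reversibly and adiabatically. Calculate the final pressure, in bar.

P₂ ≈ 0.145 bar

Since PV^γ is constant along a reversible adiabat, P₂ = P₁ (V₁/V₂)^γ.
P₂ = 1.04 × (1/3.26)^(5/3) = 0.1451 bar.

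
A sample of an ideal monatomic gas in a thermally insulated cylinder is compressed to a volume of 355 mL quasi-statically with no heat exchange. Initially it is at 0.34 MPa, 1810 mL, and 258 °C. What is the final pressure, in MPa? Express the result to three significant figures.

Since PV^γ is constant along a reversible adiabat, P₂ = P₁ (V₁/V₂)^γ.
γ = 5/3 for a monatomic ideal gas.
P₂ = 0.34 × (1810/355)^(5/3) = 5.135 MPa.

P₂ ≈ 5.14 MPa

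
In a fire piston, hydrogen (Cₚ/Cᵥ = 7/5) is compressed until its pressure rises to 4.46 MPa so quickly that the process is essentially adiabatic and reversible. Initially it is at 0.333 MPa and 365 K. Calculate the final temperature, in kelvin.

T₂ ≈ 766 K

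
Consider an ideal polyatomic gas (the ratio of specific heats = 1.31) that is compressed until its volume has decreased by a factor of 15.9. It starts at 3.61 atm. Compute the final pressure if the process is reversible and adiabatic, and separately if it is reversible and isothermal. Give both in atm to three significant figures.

adiabatic: 135 atm; isothermal: 57.4 atm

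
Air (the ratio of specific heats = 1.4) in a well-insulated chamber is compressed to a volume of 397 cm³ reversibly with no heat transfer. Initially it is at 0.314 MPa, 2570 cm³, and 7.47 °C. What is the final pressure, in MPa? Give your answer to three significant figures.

Adiabatic: P₁V₁^γ = P₂V₂^γ ⇒ P₂ = P₁ (V₁/V₂)^γ.
P₂ = 0.314 × (2570/397)^(1.4) = 4.291 MPa.

P₂ ≈ 4.29 MPa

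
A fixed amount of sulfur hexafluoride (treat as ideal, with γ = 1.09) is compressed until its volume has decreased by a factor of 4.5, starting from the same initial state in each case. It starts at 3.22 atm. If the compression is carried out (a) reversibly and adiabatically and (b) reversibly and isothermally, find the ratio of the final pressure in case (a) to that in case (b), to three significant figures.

Isothermal: P_b = P₁(V₁/V₂) = 3.22×4.5.
Adiabatic: P_a = P₁(V₁/V₂)^γ = 3.22×4.5^(1.09).
P_a/P_b = (V₁/V₂)^(γ−1) = 4.5^(0.09) = 1.145.

P_adiabatic / P_isothermal ≈ 1.14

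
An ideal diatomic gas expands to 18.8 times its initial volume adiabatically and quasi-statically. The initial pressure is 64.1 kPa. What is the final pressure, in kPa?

Adiabatic: P₁V₁^γ = P₂V₂^γ ⇒ P₂ = P₁ (V₁/V₂)^γ.
For a diatomic ideal gas γ = 7/5.
P₂ = 64.1 × (1/18.8)^(7/5) = 1.054 kPa.

P₂ ≈ 1.05 kPa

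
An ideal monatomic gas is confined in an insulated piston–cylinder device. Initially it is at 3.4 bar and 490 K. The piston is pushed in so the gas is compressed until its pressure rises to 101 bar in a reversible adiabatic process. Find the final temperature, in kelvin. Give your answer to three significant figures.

Along an adiabat T P^((1−γ)/γ) is constant, so T₂ = T₁ (P₂/P₁)^((γ−1)/γ).
For a monatomic ideal gas γ = 5/3, so (γ−1)/γ = 2/5.
T₂ = 490 × (101/3.4)^(2/5) = 1903 K.

T₂ ≈ 1900 K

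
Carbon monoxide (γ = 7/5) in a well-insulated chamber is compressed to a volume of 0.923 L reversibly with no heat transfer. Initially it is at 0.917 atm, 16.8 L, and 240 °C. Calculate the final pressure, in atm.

P₂ ≈ 53.3 atm

Since PV^γ is constant along a reversible adiabat, P₂ = P₁ (V₁/V₂)^γ.
P₂ = 0.917 × (16.8/0.923)^(7/5) = 53.27 atm.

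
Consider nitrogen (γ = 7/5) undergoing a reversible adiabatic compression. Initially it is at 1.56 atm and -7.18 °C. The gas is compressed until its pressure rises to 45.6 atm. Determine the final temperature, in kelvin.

Adiabatic: T₂/T₁ = (P₂/P₁)^((γ−1)/γ).
T₁ = -7.18 °C = 266 K.
T₂ = 266 × (45.6/1.56)^(2/7) = 697.7 K.

T₂ ≈ 698 K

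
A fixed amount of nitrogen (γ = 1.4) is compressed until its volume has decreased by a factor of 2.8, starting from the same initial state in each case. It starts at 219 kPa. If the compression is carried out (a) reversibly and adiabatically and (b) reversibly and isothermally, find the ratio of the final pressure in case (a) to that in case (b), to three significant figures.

P_adiabatic / P_isothermal ≈ 1.51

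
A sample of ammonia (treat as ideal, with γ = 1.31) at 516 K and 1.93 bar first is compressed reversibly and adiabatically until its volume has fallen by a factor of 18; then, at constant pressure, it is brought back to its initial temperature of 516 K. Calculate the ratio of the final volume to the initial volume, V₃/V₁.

V₃/V₁ ≈ 0.0227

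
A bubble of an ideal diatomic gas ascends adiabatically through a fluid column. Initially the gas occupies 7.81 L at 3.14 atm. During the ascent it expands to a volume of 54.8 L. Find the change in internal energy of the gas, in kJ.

γ = 7/5 for a diatomic ideal gas.
P₂ = P₁(V₁/V₂)^γ = 3.14×(7.81/54.8)^(7/5) = 0.2053 atm.
For a reversible adiabat, W_by_gas = (P₁V₁ − P₂V₂)/(γ−1).
W_by = (318200×0.00781 − 20800×0.0548) / (2/5) = 3362 J.
Q = 0 ⇒ ΔU = −W_by = -3362 J.

ΔU ≈ -3.36 kJ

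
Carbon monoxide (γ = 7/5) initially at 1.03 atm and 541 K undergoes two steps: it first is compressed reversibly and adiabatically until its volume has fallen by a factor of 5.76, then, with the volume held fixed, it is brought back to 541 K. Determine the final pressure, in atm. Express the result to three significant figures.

Adiabatic step (PV^γ = const): P₂ = 1.03×5.76^(7/5) = 11.95 atm; T₂ = 541×5.76^(2/5) = 1090 K.
Isochoric: P₃ = P₂(T₃/T₂) = 11.95 × (541/1090) = 5.933 atm.

P₃ ≈ 5.93 atm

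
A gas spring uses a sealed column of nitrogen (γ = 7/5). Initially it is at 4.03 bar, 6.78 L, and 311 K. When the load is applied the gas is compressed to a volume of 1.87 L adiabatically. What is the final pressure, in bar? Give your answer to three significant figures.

P₂ ≈ 24.5 bar

Since PV^γ is constant along a reversible adiabat, P₂ = P₁ (V₁/V₂)^γ.
P₂ = 4.03 × (6.78/1.87)^(7/5) = 24.46 bar.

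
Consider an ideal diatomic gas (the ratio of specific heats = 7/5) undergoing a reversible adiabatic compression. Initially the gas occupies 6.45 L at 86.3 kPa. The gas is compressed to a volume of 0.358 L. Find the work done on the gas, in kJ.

W ≈ 3.03 kJ

P₂ = P₁(V₁/V₂)^γ = 86.3×(6.45/0.358)^(7/5) = 4943 kPa.
For a reversible adiabat, W_by_gas = (P₁V₁ − P₂V₂)/(γ−1).
W_by = (86300×0.00645 − 4.943×10^6×0.000358) / (2/5) = -3032 J.
W_on_gas = −W_by = 3032 J.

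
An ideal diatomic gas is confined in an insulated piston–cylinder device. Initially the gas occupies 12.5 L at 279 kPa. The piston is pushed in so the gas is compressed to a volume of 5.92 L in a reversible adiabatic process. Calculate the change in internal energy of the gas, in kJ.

ΔU ≈ 3.04 kJ

γ = 7/5 for a diatomic ideal gas.
P₂ = P₁(V₁/V₂)^γ = 279×(12.5/5.92)^(7/5) = 794.4 kPa.
For a reversible adiabat, W_by_gas = (P₁V₁ − P₂V₂)/(γ−1).
W_by = (279000×0.0125 − 794400×0.00592) / (2/5) = -3038 J.
Q = 0 ⇒ ΔU = −W_by = 3038 J.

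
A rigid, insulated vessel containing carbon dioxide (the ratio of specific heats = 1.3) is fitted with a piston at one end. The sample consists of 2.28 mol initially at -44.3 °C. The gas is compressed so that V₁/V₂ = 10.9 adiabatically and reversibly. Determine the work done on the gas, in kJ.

W ≈ 15.1 kJ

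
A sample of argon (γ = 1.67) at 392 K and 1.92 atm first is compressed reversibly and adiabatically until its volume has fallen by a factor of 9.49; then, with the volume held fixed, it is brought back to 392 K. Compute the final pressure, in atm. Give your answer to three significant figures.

Adiabatic step (PV^γ = const): P₂ = 1.92×9.49^(1.67) = 82.29 atm; T₂ = 392×9.49^(0.67) = 1770 K.
Isochoric: P₃ = P₂(T₃/T₂) = 82.29 × (392/1770) = 18.22 atm.

P₃ ≈ 18.2 atm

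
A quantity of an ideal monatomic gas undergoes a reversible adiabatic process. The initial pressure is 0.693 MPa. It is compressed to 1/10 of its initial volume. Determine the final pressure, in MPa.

P₂ ≈ 32.2 MPa

Adiabatic: P₁V₁^γ = P₂V₂^γ ⇒ P₂ = P₁ (V₁/V₂)^γ.
For a monatomic ideal gas γ = 5/3.
P₂ = 0.693 × 10^(5/3) = 32.17 MPa.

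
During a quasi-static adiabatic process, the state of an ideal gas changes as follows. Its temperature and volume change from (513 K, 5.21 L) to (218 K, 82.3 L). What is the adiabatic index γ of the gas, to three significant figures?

TV^(γ−1) = const ⇒ γ − 1 = ln(T₂/T₁) / ln(V₁/V₂).
γ = 1 + ln(218/513) / ln(5.21/82.3) = 1.31.

γ ≈ 1.31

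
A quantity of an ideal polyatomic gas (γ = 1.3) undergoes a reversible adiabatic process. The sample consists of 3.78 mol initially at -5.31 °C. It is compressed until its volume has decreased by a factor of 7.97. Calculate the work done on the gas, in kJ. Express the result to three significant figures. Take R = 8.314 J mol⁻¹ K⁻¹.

W ≈ 24.2 kJ

For a reversible adiabat TV^(γ−1) is constant, so T₂ = T₁ (V₁/V₂)^(γ−1).
T₁ = -5.31 °C = 267.8 K.
T₂ = 267.8 × 7.97^(0.3) = 499.2 K.
Q = 0, so ΔU = W_on_gas = nCᵥΔT with Cᵥ = R/(γ−1) = 27.71 J/(mol·K).
ΔU = 3.78 × 27.71 × (499.2 − 267.8) = 24240 J.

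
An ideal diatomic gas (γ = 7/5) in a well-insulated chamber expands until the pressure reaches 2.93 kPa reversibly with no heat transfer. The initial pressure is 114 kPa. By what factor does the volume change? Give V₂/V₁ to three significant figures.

V₂/V₁ ≈ 13.7

From PV^γ = const, V₂/V₁ = (P₁/P₂)^(1/γ).
V₂/V₁ = (114/2.93)^(5/7) = 13.67.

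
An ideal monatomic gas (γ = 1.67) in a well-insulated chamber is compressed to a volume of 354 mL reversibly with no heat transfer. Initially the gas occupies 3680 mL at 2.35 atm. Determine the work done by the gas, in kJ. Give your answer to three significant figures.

P₂ = P₁(V₁/V₂)^γ = 2.35×(3680/354)^(1.67) = 117.3 atm.
For a reversible adiabat, W_by_gas = (P₁V₁ − P₂V₂)/(γ−1).
W_by = (238100×0.00368 − 1.188×10^7×0.000354) / (0.67) = -4970 J.

W ≈ -4.97 kJ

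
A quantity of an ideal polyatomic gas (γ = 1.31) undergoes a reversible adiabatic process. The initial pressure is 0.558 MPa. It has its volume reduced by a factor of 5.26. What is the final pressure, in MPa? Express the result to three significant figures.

Adiabatic: P₁V₁^γ = P₂V₂^γ ⇒ P₂ = P₁ (V₁/V₂)^γ.
P₂ = 0.558 × 5.26^(1.31) = 4.91 MPa.

P₂ ≈ 4.91 MPa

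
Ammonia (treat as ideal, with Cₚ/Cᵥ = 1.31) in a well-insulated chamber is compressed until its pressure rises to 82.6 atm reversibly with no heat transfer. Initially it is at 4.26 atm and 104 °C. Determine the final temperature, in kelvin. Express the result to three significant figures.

Adiabatic: T₂/T₁ = (P₂/P₁)^((γ−1)/γ).
T₁ = 104 °C = 377.1 K.
T₂ = 377.1 × (82.6/4.26)^(0.237) = 760.7 K.

T₂ ≈ 761 K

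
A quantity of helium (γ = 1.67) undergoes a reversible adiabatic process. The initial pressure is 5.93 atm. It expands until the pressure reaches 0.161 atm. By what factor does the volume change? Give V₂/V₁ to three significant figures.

V₂/V₁ ≈ 8.67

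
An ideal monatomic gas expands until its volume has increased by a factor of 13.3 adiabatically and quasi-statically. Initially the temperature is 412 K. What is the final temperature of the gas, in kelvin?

Adiabatic: T₁V₁^(γ−1) = T₂V₂^(γ−1) ⇒ T₂ = T₁ (V₁/V₂)^(γ−1).
For a monatomic ideal gas γ = 5/3, so γ−1 = 2/3.
T₂ = 412 × (1/13.3)^(2/3) = 73.39 K.

T₂ ≈ 73.4 K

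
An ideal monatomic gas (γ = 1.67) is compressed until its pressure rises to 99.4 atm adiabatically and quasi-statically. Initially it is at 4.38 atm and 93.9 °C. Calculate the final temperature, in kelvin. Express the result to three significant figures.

Adiabatic: T₂/T₁ = (P₂/P₁)^((γ−1)/γ).
T₁ = 93.9 °C = 367 K.
T₂ = 367 × (99.4/4.38)^(0.401) = 1284 K.

T₂ ≈ 1280 K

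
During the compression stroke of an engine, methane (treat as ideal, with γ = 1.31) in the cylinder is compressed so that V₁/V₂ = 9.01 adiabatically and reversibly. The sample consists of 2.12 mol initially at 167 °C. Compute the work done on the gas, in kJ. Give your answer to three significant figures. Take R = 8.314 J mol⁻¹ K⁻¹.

Adiabatic: T₁V₁^(γ−1) = T₂V₂^(γ−1) ⇒ T₂ = T₁ (V₁/V₂)^(γ−1).
T₁ = 167 °C = 440.1 K.
T₂ = 440.1 × 9.01^(0.31) = 870.1 K.
Q = 0, so ΔU = W_on_gas = nCᵥΔT with Cᵥ = R/(γ−1) = 26.82 J/(mol·K).
ΔU = 2.12 × 26.82 × (870.1 − 440.1) = 24450 J.

W ≈ 24.4 kJ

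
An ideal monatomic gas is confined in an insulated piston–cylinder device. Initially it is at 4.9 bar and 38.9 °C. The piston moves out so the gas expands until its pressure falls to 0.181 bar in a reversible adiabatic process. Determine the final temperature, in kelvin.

T₂ ≈ 83.4 K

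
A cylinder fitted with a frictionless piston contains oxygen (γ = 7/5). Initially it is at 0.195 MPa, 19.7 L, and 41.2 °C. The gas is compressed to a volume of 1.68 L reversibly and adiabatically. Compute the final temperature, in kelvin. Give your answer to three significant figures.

For a reversible adiabat TV^(γ−1) is constant, so T₂ = T₁ (V₁/V₂)^(γ−1).
T₁ = 41.2 °C = 314.3 K.
T₂ = 314.3 × (19.7/1.68)^(2/5) = 841.5 K.

T₂ ≈ 842 K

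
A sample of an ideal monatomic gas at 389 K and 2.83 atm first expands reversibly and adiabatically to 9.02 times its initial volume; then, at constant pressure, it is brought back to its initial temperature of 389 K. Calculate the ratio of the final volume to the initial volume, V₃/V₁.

For a monatomic ideal gas γ = 5/3.
Adiabatic step: V₂/V₁ = 9.02; T₂ = T₁·(1/9.02)^(2/3) = 89.77 K.
Isobaric step: V₃/V₂ = T₃/T₂ = 389/89.77.
V₃/V₁ = (V₂/V₁)(V₃/V₂) = 9.02 × (389/89.77) = 39.09.

V₃/V₁ ≈ 39.1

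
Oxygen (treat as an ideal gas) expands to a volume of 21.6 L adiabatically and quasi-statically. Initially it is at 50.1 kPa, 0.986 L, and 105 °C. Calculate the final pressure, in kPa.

P₂ ≈ 0.665 kPa

Since PV^γ is constant along a reversible adiabat, P₂ = P₁ (V₁/V₂)^γ.
γ = 7/5 for a diatomic ideal gas.
P₂ = 50.1 × (0.986/21.6)^(7/5) = 0.6653 kPa.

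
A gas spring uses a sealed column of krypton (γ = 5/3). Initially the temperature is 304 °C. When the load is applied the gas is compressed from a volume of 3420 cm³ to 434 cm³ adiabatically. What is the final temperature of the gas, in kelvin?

T₂ ≈ 2290 K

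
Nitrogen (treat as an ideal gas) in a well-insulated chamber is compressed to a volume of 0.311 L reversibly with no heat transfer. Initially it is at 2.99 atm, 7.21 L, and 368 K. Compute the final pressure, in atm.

Since PV^γ is constant along a reversible adiabat, P₂ = P₁ (V₁/V₂)^γ.
γ = 7/5 for a diatomic ideal gas.
P₂ = 2.99 × (7.21/0.311)^(7/5) = 243.7 atm.

P₂ ≈ 244 atm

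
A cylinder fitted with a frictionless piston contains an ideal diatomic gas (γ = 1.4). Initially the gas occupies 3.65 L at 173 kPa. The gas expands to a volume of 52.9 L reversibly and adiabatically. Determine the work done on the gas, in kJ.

W ≈ -1.04 kJ

P₂ = P₁(V₁/V₂)^γ = 173×(3.65/52.9)^(1.4) = 4.097 kPa.
For a reversible adiabat, W_by_gas = (P₁V₁ − P₂V₂)/(γ−1).
W_by = (173000×0.00365 − 4097×0.0529) / (0.4) = 1037 J.
W_on_gas = −W_by = -1037 J.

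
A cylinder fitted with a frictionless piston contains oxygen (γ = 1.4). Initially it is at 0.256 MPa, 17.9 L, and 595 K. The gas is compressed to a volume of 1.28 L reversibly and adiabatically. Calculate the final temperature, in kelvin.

T₂ ≈ 1710 K

Adiabatic: T₁V₁^(γ−1) = T₂V₂^(γ−1) ⇒ T₂ = T₁ (V₁/V₂)^(γ−1).
T₂ = 595 × (17.9/1.28)^(0.4) = 1709 K.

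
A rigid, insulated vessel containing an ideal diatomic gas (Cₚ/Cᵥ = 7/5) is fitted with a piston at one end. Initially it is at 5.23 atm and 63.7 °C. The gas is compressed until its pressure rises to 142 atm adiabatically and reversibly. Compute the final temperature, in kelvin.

Adiabatic: T₂/T₁ = (P₂/P₁)^((γ−1)/γ).
T₁ = 63.7 °C = 336.8 K.
T₂ = 336.8 × (142/5.23)^(2/7) = 865.1 K.

T₂ ≈ 865 K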